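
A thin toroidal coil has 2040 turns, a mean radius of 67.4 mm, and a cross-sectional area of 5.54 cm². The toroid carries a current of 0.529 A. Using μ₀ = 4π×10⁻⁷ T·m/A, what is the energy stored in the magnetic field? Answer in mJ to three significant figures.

U ≈ 0.957 mJ

L = μ₀N²A/(2πR) = (4π×10⁻⁷)(2040)²(5.540×10^-4)/(2π×6.740×10^-2) = 6.841×10^-3 H.
U = ½LI² = ½(6.841×10^-3)(0.529)² = 9.572×10^-4 J.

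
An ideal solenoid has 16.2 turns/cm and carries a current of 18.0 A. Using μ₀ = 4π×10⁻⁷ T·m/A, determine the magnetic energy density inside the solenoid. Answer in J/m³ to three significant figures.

B = μ₀nI = (4π×10⁻⁷)(1.620×10^3)(18.0) = 3.664×10^-2 T.
u = B²/(2μ₀) = (3.664×10^-2)²/(2×4π×10⁻⁷) = 534.3 J/m³.

u ≈ 534 J/m³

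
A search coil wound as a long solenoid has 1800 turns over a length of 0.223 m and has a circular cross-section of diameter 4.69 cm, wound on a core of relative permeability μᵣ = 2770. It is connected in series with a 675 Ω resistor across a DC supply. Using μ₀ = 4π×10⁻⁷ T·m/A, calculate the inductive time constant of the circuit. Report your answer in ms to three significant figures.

τ ≈ 129 ms

A = π(d/2)² = π(2.345×10^-2 m)² = 1.728×10^-3 m².
L = μ₀μᵣN²A/ℓ = (4π×10⁻⁷)(2770)(1800)²(1.728×10^-3)/(0.223) = 87.37 H.
τ = L/R = (87.37)/(675) = 0.1294 s.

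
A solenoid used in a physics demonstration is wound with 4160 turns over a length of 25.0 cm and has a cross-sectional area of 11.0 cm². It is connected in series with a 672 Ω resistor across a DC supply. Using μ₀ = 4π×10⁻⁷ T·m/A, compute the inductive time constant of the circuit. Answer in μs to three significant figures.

A = 11.0 cm² = 1.100×10^-3 m².
L = μ₀N²A/ℓ = (4π×10⁻⁷)(4160)²(1.100×10^-3)/(0.25) = 9.569×10^-2 H.
τ = L/R = (9.569×10^-2)/(672) = 1.424×10^-4 s.

τ ≈ 142 μs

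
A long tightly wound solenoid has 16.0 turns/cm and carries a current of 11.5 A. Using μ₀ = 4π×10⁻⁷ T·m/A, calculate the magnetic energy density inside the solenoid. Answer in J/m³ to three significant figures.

B = μ₀nI = (4π×10⁻⁷)(1.600×10^3)(11.5) = 2.312×10^-2 T.
u = B²/(2μ₀) = (2.312×10^-2)²/(2×4π×10⁻⁷) = 212.7 J/m³.

u ≈ 213 J/m³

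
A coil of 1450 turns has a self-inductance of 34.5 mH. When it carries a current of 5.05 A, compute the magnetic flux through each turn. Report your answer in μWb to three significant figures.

From L = NΦ_B/I, the flux per turn is Φ_B = LI/N.
Φ_B = (3.450×10^-2 H)(5.05 A)/1450 = 1.202×10^-4 Wb.

Φ_B ≈ 120 μWb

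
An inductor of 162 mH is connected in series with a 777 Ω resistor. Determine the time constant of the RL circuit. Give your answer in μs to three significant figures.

τ ≈ 208 μs

τ = L/R = (0.162 H)/(777 Ω) = 2.0849×10^-4 s.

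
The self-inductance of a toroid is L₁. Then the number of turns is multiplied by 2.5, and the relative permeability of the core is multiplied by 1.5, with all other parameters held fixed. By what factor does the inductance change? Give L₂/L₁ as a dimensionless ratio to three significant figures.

L₂/L₁ = 9.38

For a toroid, L ∝ μᵣN²A/R.
L₂/L₁ = (2.5)^2 × (1.5) = 9.38.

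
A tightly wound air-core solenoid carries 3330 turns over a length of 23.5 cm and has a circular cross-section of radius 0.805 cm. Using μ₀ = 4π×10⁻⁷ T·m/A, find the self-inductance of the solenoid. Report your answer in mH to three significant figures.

A = πr² = π(8.050×10^-3 m)² = 2.036×10^-4 m².
For a long solenoid, L = μ₀N²A/ℓ.
L = (4π×10⁻⁷)(3330)²(2.036×10^-4)/(0.235 m) = 1.207×10^-2 H.

L ≈ 12.1 mH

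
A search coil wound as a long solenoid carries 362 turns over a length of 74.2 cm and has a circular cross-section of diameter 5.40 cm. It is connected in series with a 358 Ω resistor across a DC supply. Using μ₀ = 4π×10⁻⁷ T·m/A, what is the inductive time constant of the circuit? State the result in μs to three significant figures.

A = π(d/2)² = π(2.700×10^-2 m)² = 2.290×10^-3 m².
L = μ₀N²A/ℓ = (4π×10⁻⁷)(362)²(2.290×10^-3)/(0.742) = 5.083×10^-4 H.
τ = L/R = (5.083×10^-4)/(358) = 1.420×10^-6 s.

τ ≈ 1.42 μs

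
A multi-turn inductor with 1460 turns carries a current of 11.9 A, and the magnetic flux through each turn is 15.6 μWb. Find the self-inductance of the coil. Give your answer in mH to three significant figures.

Self-inductance is defined by L = NΦ_B/I (flux linkage over current).
L = (1460)(1.560×10^-5 Wb)/(11.9 A) = 1.914×10^-3 H.

L ≈ 1.91 mH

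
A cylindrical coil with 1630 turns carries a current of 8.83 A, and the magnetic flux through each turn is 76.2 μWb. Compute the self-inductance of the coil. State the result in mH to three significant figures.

L ≈ 14.1 mH

Self-inductance is defined by L = NΦ_B/I (flux linkage over current).
L = (1630)(7.620×10^-5 Wb)/(8.83 A) = 1.407×10^-2 H.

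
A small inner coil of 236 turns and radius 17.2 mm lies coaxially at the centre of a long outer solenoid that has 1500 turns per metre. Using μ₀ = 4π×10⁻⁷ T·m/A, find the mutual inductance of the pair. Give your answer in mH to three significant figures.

M ≈ 0.413 mH

The outer solenoid produces a uniform field B₁ = μ₀n₁I₁ across the inner coil,
so the flux linkage is N₂Φ = N₂B₁A₂ = μ₀n₁N₂A₂·I₁, giving M = μ₀n₁N₂A₂.
A₂ = πr² = π(1.720×10^-2 m)² = 9.294×10^-4 m².
M = (4π×10⁻⁷)(1500)(236)(9.294×10^-4) = 4.134×10^-4 H.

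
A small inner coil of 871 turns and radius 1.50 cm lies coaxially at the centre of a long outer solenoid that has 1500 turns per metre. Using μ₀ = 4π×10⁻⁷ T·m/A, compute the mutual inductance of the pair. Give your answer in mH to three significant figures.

The outer solenoid produces a uniform field B₁ = μ₀n₁I₁ across the inner coil,
so the flux linkage is N₂Φ = N₂B₁A₂ = μ₀n₁N₂A₂·I₁, giving M = μ₀n₁N₂A₂.
A₂ = πr² = π(1.500×10^-2 m)² = 7.069×10^-4 m².
M = (4π×10⁻⁷)(1500)(871)(7.069×10^-4) = 1.161×10^-3 H.

M ≈ 1.16 mH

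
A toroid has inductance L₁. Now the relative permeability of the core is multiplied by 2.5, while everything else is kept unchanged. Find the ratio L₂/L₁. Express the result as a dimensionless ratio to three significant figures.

L₂/L₁ = 2.50

For a toroid, L ∝ μᵣN²A/R.
L₂/L₁ = (2.5) = 2.50.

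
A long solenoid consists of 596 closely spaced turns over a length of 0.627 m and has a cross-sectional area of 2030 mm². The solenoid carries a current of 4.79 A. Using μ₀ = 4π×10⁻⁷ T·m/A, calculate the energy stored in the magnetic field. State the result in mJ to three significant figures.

A = 2030 mm² = 2.030×10^-3 m².
L = μ₀N²A/ℓ = (4π×10⁻⁷)(596)²(2.030×10^-3)/(0.627) = 1.445×10^-3 H.
U = ½LI² = ½(1.445×10^-3)(4.79)² = 1.658×10^-2 J.

U ≈ 16.6 mJ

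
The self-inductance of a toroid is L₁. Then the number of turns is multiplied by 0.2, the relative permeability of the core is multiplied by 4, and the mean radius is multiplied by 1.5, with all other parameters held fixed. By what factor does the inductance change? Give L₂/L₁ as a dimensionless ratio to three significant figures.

L₂/L₁ = 0.107

For a toroid, L ∝ μᵣN²A/R.
L₂/L₁ = (0.2)^2 × (4) × (1.5)^-1 = 0.107.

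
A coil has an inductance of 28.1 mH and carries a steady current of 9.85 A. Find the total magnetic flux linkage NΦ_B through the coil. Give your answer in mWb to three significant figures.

From L = NΦ_B/I, the flux linkage is NΦ_B = LI.
NΦ_B = (2.810×10^-2 H)(9.85 A) = 0.2768 Wb.

NΦ_B ≈ 277 mWb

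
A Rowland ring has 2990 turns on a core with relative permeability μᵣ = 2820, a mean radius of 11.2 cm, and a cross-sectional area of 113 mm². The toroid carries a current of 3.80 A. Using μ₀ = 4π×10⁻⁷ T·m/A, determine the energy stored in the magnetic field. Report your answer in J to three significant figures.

U ≈ 36.7 J

L = μ₀μᵣN²A/(2πR) = (4π×10⁻⁷)(2820)(2990)²(1.130×10^-4)/(2π×0.112) = 5.087 H.
U = ½LI² = ½(5.087)(3.80)² = 36.73 J.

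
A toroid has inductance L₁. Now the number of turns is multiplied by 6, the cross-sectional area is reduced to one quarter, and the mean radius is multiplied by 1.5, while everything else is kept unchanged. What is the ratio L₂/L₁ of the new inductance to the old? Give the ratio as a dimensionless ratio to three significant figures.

For a toroid, L ∝ μᵣN²A/R.
L₂/L₁ = (6)^2 × (0.25) × (1.5)^-1 = 6.00.

L₂/L₁ = 6.00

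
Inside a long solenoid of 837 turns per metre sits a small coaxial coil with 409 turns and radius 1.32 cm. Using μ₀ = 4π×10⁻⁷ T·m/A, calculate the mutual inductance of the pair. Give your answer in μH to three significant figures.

The outer solenoid produces a uniform field B₁ = μ₀n₁I₁ across the inner coil,
so the flux linkage is N₂Φ = N₂B₁A₂ = μ₀n₁N₂A₂·I₁, giving M = μ₀n₁N₂A₂.
A₂ = πr² = π(1.320×10^-2 m)² = 5.474×10^-4 m².
M = (4π×10⁻⁷)(837)(409)(5.474×10^-4) = 2.3548×10^-4 H.

M ≈ 235 μH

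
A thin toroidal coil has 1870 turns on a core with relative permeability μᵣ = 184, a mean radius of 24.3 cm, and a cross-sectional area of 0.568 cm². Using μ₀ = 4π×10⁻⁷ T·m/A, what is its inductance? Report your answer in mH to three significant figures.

L ≈ 30.1 mH

For a thin toroid, L = μ₀μᵣN²A/(2πR).
L = (4π×10⁻⁷)(184)(1870)²(5.680×10^-5) / (2π×0.243 m) = 3.008×10^-2 H.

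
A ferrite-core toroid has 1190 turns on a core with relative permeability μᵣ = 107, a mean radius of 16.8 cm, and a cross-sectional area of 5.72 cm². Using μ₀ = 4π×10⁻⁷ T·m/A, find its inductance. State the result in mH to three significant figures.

For a thin toroid, L = μ₀μᵣN²A/(2πR).
L = (4π×10⁻⁷)(107)(1190)²(5.720×10^-4) / (2π×0.168 m) = 0.1032 H.

L ≈ 103 mH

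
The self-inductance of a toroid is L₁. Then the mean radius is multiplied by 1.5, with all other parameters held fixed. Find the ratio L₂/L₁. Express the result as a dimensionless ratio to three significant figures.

L₂/L₁ = 0.667

For a toroid, L ∝ μᵣN²A/R.
L₂/L₁ = (1.5)^-1 = 0.667.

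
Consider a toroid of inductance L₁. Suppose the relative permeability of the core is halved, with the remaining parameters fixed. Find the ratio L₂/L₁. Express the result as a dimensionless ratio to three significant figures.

For a toroid, L ∝ μᵣN²A/R.
L₂/L₁ = (0.5) = 0.500.

L₂/L₁ = 0.500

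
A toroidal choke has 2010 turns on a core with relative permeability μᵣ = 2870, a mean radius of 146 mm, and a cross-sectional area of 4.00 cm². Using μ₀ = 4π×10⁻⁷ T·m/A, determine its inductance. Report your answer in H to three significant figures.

L ≈ 6.35 H

For a thin toroid, L = μ₀μᵣN²A/(2πR).
L = (4π×10⁻⁷)(2870)(2010)²(4.000×10^-4) / (2π×0.146 m) = 6.353 H.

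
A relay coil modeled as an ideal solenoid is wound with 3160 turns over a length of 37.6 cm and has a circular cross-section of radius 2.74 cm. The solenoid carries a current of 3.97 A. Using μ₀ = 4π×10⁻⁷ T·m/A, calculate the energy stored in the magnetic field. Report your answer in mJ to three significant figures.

A = πr² = π(2.740×10^-2 m)² = 2.359×10^-3 m².
L = μ₀N²A/ℓ = (4π×10⁻⁷)(3160)²(2.359×10^-3)/(0.376) = 7.871×10^-2 H.
U = ½LI² = ½(7.871×10^-2)(3.97)² = 0.6203 J.

U ≈ 620 mJ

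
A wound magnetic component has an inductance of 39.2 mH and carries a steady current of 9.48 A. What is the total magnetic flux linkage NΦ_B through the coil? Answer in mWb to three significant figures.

From L = NΦ_B/I, the flux linkage is NΦ_B = LI.
NΦ_B = (3.920×10^-2 H)(9.48 A) = 0.3716 Wb.

NΦ_B ≈ 372 mWb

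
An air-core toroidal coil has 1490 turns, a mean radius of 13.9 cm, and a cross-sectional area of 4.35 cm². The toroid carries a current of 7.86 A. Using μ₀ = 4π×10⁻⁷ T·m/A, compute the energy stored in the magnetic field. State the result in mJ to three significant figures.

L = μ₀N²A/(2πR) = (4π×10⁻⁷)(1490)²(4.350×10^-4)/(2π×0.139) = 1.390×10^-3 H.
U = ½LI² = ½(1.390×10^-3)(7.86)² = 4.292×10^-2 J.

U ≈ 42.9 mJ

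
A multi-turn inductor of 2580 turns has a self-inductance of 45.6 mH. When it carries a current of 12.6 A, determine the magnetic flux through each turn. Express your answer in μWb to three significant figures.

Φ_B ≈ 223 μWb

From L = NΦ_B/I, the flux per turn is Φ_B = LI/N.
Φ_B = (4.560×10^-2 H)(12.6 A)/2580 = 2.227×10^-4 Wb.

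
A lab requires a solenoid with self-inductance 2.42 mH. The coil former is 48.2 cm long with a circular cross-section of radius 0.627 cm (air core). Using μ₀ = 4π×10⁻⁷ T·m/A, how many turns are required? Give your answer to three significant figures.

A = πr² = π(6.270×10^-3 m)² = 1.235×10^-4 m².
From L = μ₀N²A/ℓ, N = √(Lℓ / (μ₀A)).
N = √[(2.420×10^-3)(0.482) / ((4π×10⁻⁷)×1.235×10^-4)] = √(7.516×10^6) ≈ 2741.5.

N ≈ 2740 turns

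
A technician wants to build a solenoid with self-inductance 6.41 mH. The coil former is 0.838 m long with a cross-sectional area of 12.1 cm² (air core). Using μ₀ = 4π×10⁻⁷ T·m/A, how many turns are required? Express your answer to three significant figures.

N ≈ 1880 turns

A = 12.1 cm² = 1.210×10^-3 m².
From L = μ₀N²A/ℓ, N = √(Lℓ / (μ₀A)).
N = √[(6.410×10^-3)(0.838) / ((4π×10⁻⁷)×1.210×10^-3)] = √(3.533×10^6) ≈ 1879.5.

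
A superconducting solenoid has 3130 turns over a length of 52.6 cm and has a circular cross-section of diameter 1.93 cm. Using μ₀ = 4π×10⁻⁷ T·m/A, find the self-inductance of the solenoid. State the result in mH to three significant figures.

A = π(d/2)² = π(9.650×10^-3 m)² = 2.926×10^-4 m².
For a long solenoid, L = μ₀N²A/ℓ.
L = (4π×10⁻⁷)(3130)²(2.926×10^-4)/(0.526 m) = 6.847×10^-3 H.

L ≈ 6.85 mH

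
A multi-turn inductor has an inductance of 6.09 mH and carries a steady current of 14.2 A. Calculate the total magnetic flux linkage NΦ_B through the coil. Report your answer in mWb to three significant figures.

From L = NΦ_B/I, the flux linkage is NΦ_B = LI.
NΦ_B = (6.090×10^-3 H)(14.2 A) = 8.648×10^-2 Wb.

NΦ_B ≈ 86.5 mWb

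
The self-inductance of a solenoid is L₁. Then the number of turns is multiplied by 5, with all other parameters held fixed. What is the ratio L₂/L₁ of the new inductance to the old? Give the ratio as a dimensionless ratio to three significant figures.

L₂/L₁ = 25.0

For a solenoid, L ∝ μᵣN²A/ℓ.
L₂/L₁ = (5)^2 = 25.0.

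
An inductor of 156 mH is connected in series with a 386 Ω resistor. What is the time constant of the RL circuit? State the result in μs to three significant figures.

τ = L/R = (0.156 H)/(386 Ω) = 4.041×10^-4 s.

τ ≈ 404 μs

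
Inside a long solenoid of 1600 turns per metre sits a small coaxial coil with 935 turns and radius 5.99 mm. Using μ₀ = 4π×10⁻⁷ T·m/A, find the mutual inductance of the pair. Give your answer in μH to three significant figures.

The outer solenoid produces a uniform field B₁ = μ₀n₁I₁ across the inner coil,
so the flux linkage is N₂Φ = N₂B₁A₂ = μ₀n₁N₂A₂·I₁, giving M = μ₀n₁N₂A₂.
A₂ = πr² = π(5.990×10^-3 m)² = 1.127×10^-4 m².
M = (4π×10⁻⁷)(1600)(935)(1.127×10^-4) = 2.119×10^-4 H.

M ≈ 212 μH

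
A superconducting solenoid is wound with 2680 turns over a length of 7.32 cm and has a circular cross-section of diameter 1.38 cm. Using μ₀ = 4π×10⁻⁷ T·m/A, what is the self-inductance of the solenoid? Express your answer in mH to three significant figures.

L ≈ 18.4 mH

A = π(d/2)² = π(6.900×10^-3 m)² = 1.496×10^-4 m².
For a long solenoid, L = μ₀N²A/ℓ.
L = (4π×10⁻⁷)(2680)²(1.496×10^-4)/(7.320×10^-2 m) = 1.844×10^-2 H.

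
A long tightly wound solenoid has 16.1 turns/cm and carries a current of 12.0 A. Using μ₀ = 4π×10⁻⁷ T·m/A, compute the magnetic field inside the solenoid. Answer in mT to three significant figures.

Inside a long solenoid, B = μ₀nI.
B = (4π×10⁻⁷)(1.610×10^3 m⁻¹)(12.0 A) = 2.428×10^-2 T.

B ≈ 24.3 mT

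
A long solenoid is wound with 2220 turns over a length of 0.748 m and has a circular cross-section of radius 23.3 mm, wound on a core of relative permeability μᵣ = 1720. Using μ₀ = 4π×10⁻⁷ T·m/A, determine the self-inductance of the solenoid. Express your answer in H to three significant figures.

A = πr² = π(2.330×10^-2 m)² = 1.706×10^-3 m².
For a long solenoid, L = μ₀μᵣN²A/ℓ.
L = (4π×10⁻⁷)(1720)(2220)²(1.706×10^-3)/(0.748 m) = 24.29 H.

L ≈ 24.3 H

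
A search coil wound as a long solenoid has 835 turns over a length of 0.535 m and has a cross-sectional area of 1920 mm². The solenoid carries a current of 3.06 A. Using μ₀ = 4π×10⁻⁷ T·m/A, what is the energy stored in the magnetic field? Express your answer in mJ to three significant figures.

U ≈ 14.7 mJ

A = 1920 mm² = 1.920×10^-3 m².
L = μ₀N²A/ℓ = (4π×10⁻⁷)(835)²(1.920×10^-3)/(0.535) = 3.144×10^-3 H.
U = ½LI² = ½(3.144×10^-3)(3.06)² = 1.472×10^-2 J.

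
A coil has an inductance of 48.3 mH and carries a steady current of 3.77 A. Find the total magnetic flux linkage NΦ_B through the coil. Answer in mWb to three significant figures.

From L = NΦ_B/I, the flux linkage is NΦ_B = LI.
NΦ_B = (4.830×10^-2 H)(3.77 A) = 0.1821 Wb.

NΦ_B ≈ 182 mWb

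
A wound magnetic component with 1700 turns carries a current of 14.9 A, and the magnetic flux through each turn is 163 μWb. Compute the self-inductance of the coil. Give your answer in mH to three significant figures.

L ≈ 18.6 mH

Self-inductance is defined by L = NΦ_B/I (flux linkage over current).
L = (1700)(1.630×10^-4 Wb)/(14.9 A) = 1.860×10^-2 H.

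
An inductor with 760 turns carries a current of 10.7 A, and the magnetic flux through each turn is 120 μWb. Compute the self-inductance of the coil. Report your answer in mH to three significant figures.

Self-inductance is defined by L = NΦ_B/I (flux linkage over current).
L = (760)(1.200×10^-4 Wb)/(10.7 A) = 8.523×10^-3 H.

L ≈ 8.52 mH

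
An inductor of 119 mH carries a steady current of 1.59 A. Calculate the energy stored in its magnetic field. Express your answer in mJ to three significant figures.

U ≈ 150 mJ

Stored magnetic energy: U = ½LI².
U = ½(0.119 H)(1.59 A)² = 0.1504 J.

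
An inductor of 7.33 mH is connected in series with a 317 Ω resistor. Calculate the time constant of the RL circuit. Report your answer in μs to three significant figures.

τ = L/R = (7.330×10^-3 H)/(317 Ω) = 2.312×10^-5 s.

τ ≈ 23.1 μs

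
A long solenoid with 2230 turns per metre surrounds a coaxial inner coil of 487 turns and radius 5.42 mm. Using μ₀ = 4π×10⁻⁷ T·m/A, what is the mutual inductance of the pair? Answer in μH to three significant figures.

M ≈ 126 μH

The outer solenoid produces a uniform field B₁ = μ₀n₁I₁ across the inner coil,
so the flux linkage is N₂Φ = N₂B₁A₂ = μ₀n₁N₂A₂·I₁, giving M = μ₀n₁N₂A₂.
A₂ = πr² = π(5.420×10^-3 m)² = 9.229×10^-5 m².
M = (4π×10⁻⁷)(2230)(487)(9.229×10^-5) = 1.259×10^-4 H.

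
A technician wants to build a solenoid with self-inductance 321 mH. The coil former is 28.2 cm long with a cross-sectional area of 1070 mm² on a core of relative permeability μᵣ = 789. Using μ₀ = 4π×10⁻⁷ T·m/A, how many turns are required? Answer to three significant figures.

N ≈ 292 turns

A = 1070 mm² = 1.070×10^-3 m².
From L = μ₀μᵣN²A/ℓ, N = √(Lℓ / (μ₀μᵣA)).
N = √[(0.321)(0.282) / ((4π×10⁻⁷)(789)×1.070×10^-3)] = √(8.533×10^4) ≈ 292.1.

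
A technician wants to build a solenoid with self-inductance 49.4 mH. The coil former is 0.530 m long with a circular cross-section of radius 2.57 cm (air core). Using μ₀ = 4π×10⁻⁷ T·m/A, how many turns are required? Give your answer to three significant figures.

A = πr² = π(2.570×10^-2 m)² = 2.07499×10^-3 m².
From L = μ₀N²A/ℓ, N = √(Lℓ / (μ₀A)).
N = √[(4.940×10^-2)(0.53) / ((4π×10⁻⁷)×2.07499×10^-3)] = √(1.004×10^7) ≈ 3168.8.

N ≈ 3170 turns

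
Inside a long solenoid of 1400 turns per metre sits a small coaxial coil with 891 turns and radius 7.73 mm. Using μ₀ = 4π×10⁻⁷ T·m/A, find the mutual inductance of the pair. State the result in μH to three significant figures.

The outer solenoid produces a uniform field B₁ = μ₀n₁I₁ across the inner coil,
so the flux linkage is N₂Φ = N₂B₁A₂ = μ₀n₁N₂A₂·I₁, giving M = μ₀n₁N₂A₂.
A₂ = πr² = π(7.730×10^-3 m)² = 1.877×10^-4 m².
M = (4π×10⁻⁷)(1400)(891)(1.877×10^-4) = 2.943×10^-4 H.

M ≈ 294 μH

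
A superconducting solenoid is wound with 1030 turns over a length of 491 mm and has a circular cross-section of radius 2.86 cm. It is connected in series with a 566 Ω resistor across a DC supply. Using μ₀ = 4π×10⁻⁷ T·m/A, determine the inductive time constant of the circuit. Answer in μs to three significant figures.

τ ≈ 12.3 μs

A = πr² = π(2.860×10^-2 m)² = 2.570×10^-3 m².
L = μ₀N²A/ℓ = (4π×10⁻⁷)(1030)²(2.570×10^-3)/(0.491) = 6.977×10^-3 H.
τ = L/R = (6.977×10^-3)/(566) = 1.233×10^-5 s.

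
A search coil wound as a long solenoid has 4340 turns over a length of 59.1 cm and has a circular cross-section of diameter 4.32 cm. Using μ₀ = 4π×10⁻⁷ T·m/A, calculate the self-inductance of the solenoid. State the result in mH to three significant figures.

L ≈ 58.7 mH

A = π(d/2)² = π(2.160×10^-2 m)² = 1.466×10^-3 m².
For a long solenoid, L = μ₀N²A/ℓ.
L = (4π×10⁻⁷)(4340)²(1.466×10^-3)/(0.591 m) = 5.870×10^-2 H.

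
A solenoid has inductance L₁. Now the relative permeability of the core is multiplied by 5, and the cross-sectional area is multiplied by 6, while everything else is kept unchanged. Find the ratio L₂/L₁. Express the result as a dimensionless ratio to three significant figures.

L₂/L₁ = 30.0

For a solenoid, L ∝ μᵣN²A/ℓ.
L₂/L₁ = (5) × (6) = 30.0.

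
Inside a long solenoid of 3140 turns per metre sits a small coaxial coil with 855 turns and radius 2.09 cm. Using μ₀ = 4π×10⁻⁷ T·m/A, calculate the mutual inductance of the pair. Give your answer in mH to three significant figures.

M ≈ 4.63 mH

The outer solenoid produces a uniform field B₁ = μ₀n₁I₁ across the inner coil,
so the flux linkage is N₂Φ = N₂B₁A₂ = μ₀n₁N₂A₂·I₁, giving M = μ₀n₁N₂A₂.
A₂ = πr² = π(2.090×10^-2 m)² = 1.372×10^-3 m².
M = (4π×10⁻⁷)(3140)(855)(1.372×10^-3) = 4.630×10^-3 H.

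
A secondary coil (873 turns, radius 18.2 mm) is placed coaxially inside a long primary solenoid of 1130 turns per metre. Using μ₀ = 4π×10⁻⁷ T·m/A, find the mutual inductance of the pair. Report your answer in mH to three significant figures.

The outer solenoid produces a uniform field B₁ = μ₀n₁I₁ across the inner coil,
so the flux linkage is N₂Φ = N₂B₁A₂ = μ₀n₁N₂A₂·I₁, giving M = μ₀n₁N₂A₂.
A₂ = πr² = π(1.820×10^-2 m)² = 1.041×10^-3 m².
M = (4π×10⁻⁷)(1130)(873)(1.041×10^-3) = 1.290×10^-3 H.

M ≈ 1.29 mH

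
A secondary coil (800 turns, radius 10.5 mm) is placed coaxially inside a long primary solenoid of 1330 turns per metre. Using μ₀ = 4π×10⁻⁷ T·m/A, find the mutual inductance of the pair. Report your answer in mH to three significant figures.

The outer solenoid produces a uniform field B₁ = μ₀n₁I₁ across the inner coil,
so the flux linkage is N₂Φ = N₂B₁A₂ = μ₀n₁N₂A₂·I₁, giving M = μ₀n₁N₂A₂.
A₂ = πr² = π(1.050×10^-2 m)² = 3.464×10^-4 m².
M = (4π×10⁻⁷)(1330)(800)(3.464×10^-4) = 4.631×10^-4 H.

M ≈ 0.463 mH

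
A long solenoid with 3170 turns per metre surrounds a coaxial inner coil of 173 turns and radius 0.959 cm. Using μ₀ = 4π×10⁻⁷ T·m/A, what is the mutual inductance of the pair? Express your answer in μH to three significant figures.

The outer solenoid produces a uniform field B₁ = μ₀n₁I₁ across the inner coil,
so the flux linkage is N₂Φ = N₂B₁A₂ = μ₀n₁N₂A₂·I₁, giving M = μ₀n₁N₂A₂.
A₂ = πr² = π(9.590×10^-3 m)² = 2.889×10^-4 m².
M = (4π×10⁻⁷)(3170)(173)(2.889×10^-4) = 1.991×10^-4 H.

M ≈ 199 μH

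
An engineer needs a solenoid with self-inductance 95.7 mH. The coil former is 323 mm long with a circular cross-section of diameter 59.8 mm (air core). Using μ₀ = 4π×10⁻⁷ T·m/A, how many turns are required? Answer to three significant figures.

N ≈ 2960 turns

A = π(d/2)² = π(2.990×10^-2 m)² = 2.809×10^-3 m².
From L = μ₀N²A/ℓ, N = √(Lℓ / (μ₀A)).
N = √[(9.570×10^-2)(0.323) / ((4π×10⁻⁷)×2.809×10^-3)] = √(8.758×10^6) ≈ 2959.4.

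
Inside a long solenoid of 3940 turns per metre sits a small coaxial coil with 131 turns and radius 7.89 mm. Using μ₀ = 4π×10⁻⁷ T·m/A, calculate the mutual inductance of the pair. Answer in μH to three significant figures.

The outer solenoid produces a uniform field B₁ = μ₀n₁I₁ across the inner coil,
so the flux linkage is N₂Φ = N₂B₁A₂ = μ₀n₁N₂A₂·I₁, giving M = μ₀n₁N₂A₂.
A₂ = πr² = π(7.890×10^-3 m)² = 1.956×10^-4 m².
M = (4π×10⁻⁷)(3940)(131)(1.956×10^-4) = 1.268×10^-4 H.

M ≈ 127 μH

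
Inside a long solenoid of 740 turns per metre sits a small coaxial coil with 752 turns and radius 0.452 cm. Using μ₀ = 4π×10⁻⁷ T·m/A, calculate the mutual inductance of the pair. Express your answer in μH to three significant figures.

M ≈ 44.9 μH

The outer solenoid produces a uniform field B₁ = μ₀n₁I₁ across the inner coil,
so the flux linkage is N₂Φ = N₂B₁A₂ = μ₀n₁N₂A₂·I₁, giving M = μ₀n₁N₂A₂.
A₂ = πr² = π(4.520×10^-3 m)² = 6.418×10^-5 m².
M = (4π×10⁻⁷)(740)(752)(6.418×10^-5) = 4.488×10^-5 H.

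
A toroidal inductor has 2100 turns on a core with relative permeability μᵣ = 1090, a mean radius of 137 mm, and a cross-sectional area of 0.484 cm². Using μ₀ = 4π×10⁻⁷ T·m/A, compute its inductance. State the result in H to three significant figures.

For a thin toroid, L = μ₀μᵣN²A/(2πR).
L = (4π×10⁻⁷)(1090)(2100)²(4.840×10^-5) / (2π×0.137 m) = 0.3396 H.

L ≈ 0.340 H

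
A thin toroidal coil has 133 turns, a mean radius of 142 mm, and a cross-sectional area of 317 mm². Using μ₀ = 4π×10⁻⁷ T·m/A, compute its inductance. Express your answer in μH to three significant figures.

L ≈ 7.90 μH

For a thin toroid, L = μ₀N²A/(2πR).
L = (4π×10⁻⁷)(133)²(3.170×10^-4) / (2π×0.142 m) = 7.898×10^-6 H.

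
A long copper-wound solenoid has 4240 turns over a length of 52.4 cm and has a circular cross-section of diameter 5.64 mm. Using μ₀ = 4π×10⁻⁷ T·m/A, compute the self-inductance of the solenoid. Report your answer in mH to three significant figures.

L ≈ 1.08 mH

A = π(d/2)² = π(2.820×10^-3 m)² = 2.498×10^-5 m².
For a long solenoid, L = μ₀N²A/ℓ.
L = (4π×10⁻⁷)(4240)²(2.498×10^-5)/(0.524 m) = 1.077×10^-3 H.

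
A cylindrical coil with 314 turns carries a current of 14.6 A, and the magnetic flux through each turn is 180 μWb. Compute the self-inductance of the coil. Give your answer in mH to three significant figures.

Self-inductance is defined by L = NΦ_B/I (flux linkage over current).
L = (314)(1.800×10^-4 Wb)/(14.6 A) = 3.871×10^-3 H.

L ≈ 3.87 mH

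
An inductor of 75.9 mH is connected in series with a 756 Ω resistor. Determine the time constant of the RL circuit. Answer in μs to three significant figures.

τ = L/R = (7.590×10^-2 H)/(756 Ω) = 1.004×10^-4 s.

τ ≈ 100 μs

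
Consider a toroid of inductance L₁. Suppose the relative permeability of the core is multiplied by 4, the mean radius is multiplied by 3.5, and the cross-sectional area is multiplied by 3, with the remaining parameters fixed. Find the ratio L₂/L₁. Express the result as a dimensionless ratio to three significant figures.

For a toroid, L ∝ μᵣN²A/R.
L₂/L₁ = (4) × (3.5)^-1 × (3) = 3.43.

L₂/L₁ = 3.43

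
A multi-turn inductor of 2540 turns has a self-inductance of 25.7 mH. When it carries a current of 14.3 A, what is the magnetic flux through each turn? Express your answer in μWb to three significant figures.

From L = NΦ_B/I, the flux per turn is Φ_B = LI/N.
Φ_B = (2.570×10^-2 H)(14.3 A)/2540 = 1.447×10^-4 Wb.

Φ_B ≈ 145 μWb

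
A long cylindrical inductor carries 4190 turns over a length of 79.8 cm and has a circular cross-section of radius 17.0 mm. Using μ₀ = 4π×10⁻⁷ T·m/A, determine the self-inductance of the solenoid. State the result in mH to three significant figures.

A = πr² = π(1.700×10^-2 m)² = 9.079×10^-4 m².
For a long solenoid, L = μ₀N²A/ℓ.
L = (4π×10⁻⁷)(4190)²(9.079×10^-4)/(0.798 m) = 2.510×10^-2 H.

L ≈ 25.1 mH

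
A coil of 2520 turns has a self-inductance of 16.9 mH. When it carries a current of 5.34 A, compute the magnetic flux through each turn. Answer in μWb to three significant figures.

Φ_B ≈ 35.8 μWb

From L = NΦ_B/I, the flux per turn is Φ_B = LI/N.
Φ_B = (1.690×10^-2 H)(5.34 A)/2520 = 3.581×10^-5 Wb.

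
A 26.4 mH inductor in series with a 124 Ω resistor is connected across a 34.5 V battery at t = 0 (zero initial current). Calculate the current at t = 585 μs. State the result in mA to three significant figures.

I ≈ 260 mA

τ = L/R = 2.640×10^-2/124 = 2.129×10^-4 s; final current I_∞ = ε/R = 34.5/124 = 0.2782 A.
I(t) = I_∞(1 − e^(−t/τ)) with t/τ = 2.748.
I = (0.2782)(1 − e^(−2.748)) = 0.2604 A.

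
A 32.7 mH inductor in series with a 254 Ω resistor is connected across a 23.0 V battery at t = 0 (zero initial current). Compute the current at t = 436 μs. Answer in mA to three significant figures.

I ≈ 87.5 mA

τ = L/R = 3.270×10^-2/254 = 1.287×10^-4 s; final current I_∞ = ε/R = 23.0/254 = 9.055×10^-2 A.
I(t) = I_∞(1 − e^(−t/τ)) with t/τ = 3.387.
I = (9.055×10^-2)(1 − e^(−3.387)) = 8.749×10^-2 A.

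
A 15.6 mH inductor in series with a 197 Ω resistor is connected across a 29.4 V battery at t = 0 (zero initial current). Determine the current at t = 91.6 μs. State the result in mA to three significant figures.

I ≈ 102 mA

τ = L/R = 1.560×10^-2/197 = 7.919×10^-5 s; final current I_∞ = ε/R = 29.4/197 = 0.1492 A.
I(t) = I_∞(1 − e^(−t/τ)) with t/τ = 1.157.
I = (0.1492)(1 − e^(−1.157)) = 0.1023 A.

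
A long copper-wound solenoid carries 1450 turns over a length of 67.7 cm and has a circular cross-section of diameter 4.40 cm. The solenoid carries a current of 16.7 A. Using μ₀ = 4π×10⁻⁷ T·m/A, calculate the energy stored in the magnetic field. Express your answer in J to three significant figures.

U ≈ 0.827 J

A = π(d/2)² = π(2.200×10^-2 m)² = 1.521×10^-3 m².
L = μ₀N²A/ℓ = (4π×10⁻⁷)(1450)²(1.521×10^-3)/(0.677) = 5.934×10^-3 H.
U = ½LI² = ½(5.934×10^-3)(16.7)² = 0.82748 J.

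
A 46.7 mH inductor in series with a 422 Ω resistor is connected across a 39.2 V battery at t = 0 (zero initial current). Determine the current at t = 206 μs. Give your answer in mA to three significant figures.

I ≈ 78.5 mA

τ = L/R = 4.670×10^-2/422 = 1.107×10^-4 s; final current I_∞ = ε/R = 39.2/422 = 9.289×10^-2 A.
I(t) = I_∞(1 − e^(−t/τ)) with t/τ = 1.861.
I = (9.289×10^-2)(1 − e^(−1.861)) = 7.845×10^-2 A.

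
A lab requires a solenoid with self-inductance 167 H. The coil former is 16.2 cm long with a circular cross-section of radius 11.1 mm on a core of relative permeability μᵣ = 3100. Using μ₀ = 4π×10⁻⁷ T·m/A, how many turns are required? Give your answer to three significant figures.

A = πr² = π(1.110×10^-2 m)² = 3.871×10^-4 m².
From L = μ₀μᵣN²A/ℓ, N = √(Lℓ / (μ₀μᵣA)).
N = √[(167)(0.162) / ((4π×10⁻⁷)(3100)×3.871×10^-4)] = √(1.794×10^7) ≈ 4235.8.

N ≈ 4240 turns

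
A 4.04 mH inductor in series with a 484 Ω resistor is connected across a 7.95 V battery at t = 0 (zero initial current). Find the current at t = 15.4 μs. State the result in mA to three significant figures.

τ = L/R = 4.040×10^-3/484 = 8.347×10^-6 s; final current I_∞ = ε/R = 7.95/484 = 1.643×10^-2 A.
I(t) = I_∞(1 − e^(−t/τ)) with t/τ = 1.845.
I = (1.643×10^-2)(1 − e^(−1.845)) = 1.383×10^-2 A.

I ≈ 13.8 mA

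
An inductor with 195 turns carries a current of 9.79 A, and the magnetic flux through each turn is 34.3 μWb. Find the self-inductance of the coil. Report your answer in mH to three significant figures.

Self-inductance is defined by L = NΦ_B/I (flux linkage over current).
L = (195)(3.430×10^-5 Wb)/(9.79 A) = 6.832×10^-4 H.

L ≈ 0.683 mH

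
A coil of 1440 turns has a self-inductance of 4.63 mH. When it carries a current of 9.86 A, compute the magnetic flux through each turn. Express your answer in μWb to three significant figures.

Φ_B ≈ 31.7 μWb

From L = NΦ_B/I, the flux per turn is Φ_B = LI/N.
Φ_B = (4.630×10^-3 H)(9.86 A)/1440 = 3.170×10^-5 Wb.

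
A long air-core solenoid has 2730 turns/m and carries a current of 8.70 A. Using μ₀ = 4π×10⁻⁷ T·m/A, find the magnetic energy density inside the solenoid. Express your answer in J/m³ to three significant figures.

u ≈ 354 J/m³

B = μ₀nI = (4π×10⁻⁷)(2.730×10^3)(8.70) = 2.9846×10^-2 T.
u = B²/(2μ₀) = (2.9846×10^-2)²/(2×4π×10⁻⁷) = 354.4 J/m³.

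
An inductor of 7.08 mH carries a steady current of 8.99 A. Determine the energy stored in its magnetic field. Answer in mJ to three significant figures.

U ≈ 286 mJ

Stored magnetic energy: U = ½LI².
U = ½(7.080×10^-3 H)(8.99 A)² = 0.2861 J.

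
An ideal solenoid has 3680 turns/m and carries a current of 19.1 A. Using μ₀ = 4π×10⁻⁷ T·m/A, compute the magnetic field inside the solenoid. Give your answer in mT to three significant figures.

Inside a long solenoid, B = μ₀nI.
B = (4π×10⁻⁷)(3.680×10^3 m⁻¹)(19.1 A) = 8.833×10^-2 T.

B ≈ 88.3 mT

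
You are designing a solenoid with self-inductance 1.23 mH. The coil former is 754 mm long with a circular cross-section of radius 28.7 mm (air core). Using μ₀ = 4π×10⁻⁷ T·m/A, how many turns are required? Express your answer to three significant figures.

A = πr² = π(2.870×10^-2 m)² = 2.588×10^-3 m².
From L = μ₀N²A/ℓ, N = √(Lℓ / (μ₀A)).
N = √[(1.230×10^-3)(0.754) / ((4π×10⁻⁷)×2.588×10^-3)] = √(2.852×10^5) ≈ 534.0.

N ≈ 534 turns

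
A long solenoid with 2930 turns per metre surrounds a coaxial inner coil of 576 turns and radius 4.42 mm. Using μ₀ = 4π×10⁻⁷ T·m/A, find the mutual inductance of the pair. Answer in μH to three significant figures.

M ≈ 130 μH

The outer solenoid produces a uniform field B₁ = μ₀n₁I₁ across the inner coil,
so the flux linkage is N₂Φ = N₂B₁A₂ = μ₀n₁N₂A₂·I₁, giving M = μ₀n₁N₂A₂.
A₂ = πr² = π(4.420×10^-3 m)² = 6.138×10^-5 m².
M = (4π×10⁻⁷)(2930)(576)(6.138×10^-5) = 1.302×10^-4 H.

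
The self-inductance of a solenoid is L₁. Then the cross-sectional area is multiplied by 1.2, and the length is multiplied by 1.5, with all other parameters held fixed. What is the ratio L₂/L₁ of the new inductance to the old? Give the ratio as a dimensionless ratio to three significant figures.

For a solenoid, L ∝ μᵣN²A/ℓ.
L₂/L₁ = (1.2) × (1.5)^-1 = 0.800.

L₂/L₁ = 0.800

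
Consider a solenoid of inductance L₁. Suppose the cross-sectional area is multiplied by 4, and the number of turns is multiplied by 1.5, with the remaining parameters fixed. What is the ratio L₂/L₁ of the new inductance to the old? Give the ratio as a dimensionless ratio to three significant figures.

L₂/L₁ = 9.00

For a solenoid, L ∝ μᵣN²A/ℓ.
L₂/L₁ = (4) × (1.5)^2 = 9.00.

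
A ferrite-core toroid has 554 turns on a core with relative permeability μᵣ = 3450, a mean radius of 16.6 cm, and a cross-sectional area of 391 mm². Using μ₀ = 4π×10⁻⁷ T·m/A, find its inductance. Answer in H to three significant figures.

L ≈ 0.499 H

For a thin toroid, L = μ₀μᵣN²A/(2πR).
L = (4π×10⁻⁷)(3450)(554)²(3.910×10^-4) / (2π×0.166 m) = 0.4988 H.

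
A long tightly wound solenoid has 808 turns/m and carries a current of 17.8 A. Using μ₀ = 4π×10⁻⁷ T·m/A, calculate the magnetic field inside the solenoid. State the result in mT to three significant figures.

Inside a long solenoid, B = μ₀nI.
B = (4π×10⁻⁷)(808 m⁻¹)(17.8 A) = 1.807×10^-2 T.

B ≈ 18.1 mT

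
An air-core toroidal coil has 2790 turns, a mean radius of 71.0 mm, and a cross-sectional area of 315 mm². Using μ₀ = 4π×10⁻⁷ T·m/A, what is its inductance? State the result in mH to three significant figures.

L ≈ 6.91 mH

For a thin toroid, L = μ₀N²A/(2πR).
L = (4π×10⁻⁷)(2790)²(3.150×10^-4) / (2π×7.100×10^-2 m) = 6.907×10^-3 H.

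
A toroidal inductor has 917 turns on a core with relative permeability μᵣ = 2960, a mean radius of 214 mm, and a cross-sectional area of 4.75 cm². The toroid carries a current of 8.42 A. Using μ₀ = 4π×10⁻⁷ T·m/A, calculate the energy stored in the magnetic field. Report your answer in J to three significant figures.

U ≈ 39.2 J

L = μ₀μᵣN²A/(2πR) = (4π×10⁻⁷)(2960)(917)²(4.750×10^-4)/(2π×0.214) = 1.1049 H.
U = ½LI² = ½(1.1049)(8.42)² = 39.17 J.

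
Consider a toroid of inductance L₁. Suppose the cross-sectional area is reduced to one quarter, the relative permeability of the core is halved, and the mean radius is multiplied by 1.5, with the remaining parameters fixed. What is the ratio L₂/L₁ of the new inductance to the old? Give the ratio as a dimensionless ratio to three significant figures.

L₂/L₁ = 0.0833

For a toroid, L ∝ μᵣN²A/R.
L₂/L₁ = (0.25) × (0.5) × (1.5)^-1 = 0.0833.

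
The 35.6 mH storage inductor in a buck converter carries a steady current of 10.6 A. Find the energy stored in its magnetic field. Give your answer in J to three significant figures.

Stored magnetic energy: U = ½LI².
U = ½(3.560×10^-2 H)(10.6 A)² = 2 J.

U ≈ 2.00 J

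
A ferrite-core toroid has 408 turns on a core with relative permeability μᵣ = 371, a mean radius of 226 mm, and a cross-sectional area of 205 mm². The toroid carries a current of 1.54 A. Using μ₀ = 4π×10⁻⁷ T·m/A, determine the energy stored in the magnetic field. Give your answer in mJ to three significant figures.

U ≈ 13.3 mJ

L = μ₀μᵣN²A/(2πR) = (4π×10⁻⁷)(371)(408)²(2.050×10^-4)/(2π×0.226) = 1.120×10^-2 H.
U = ½LI² = ½(1.120×10^-2)(1.54)² = 1.329×10^-2 J.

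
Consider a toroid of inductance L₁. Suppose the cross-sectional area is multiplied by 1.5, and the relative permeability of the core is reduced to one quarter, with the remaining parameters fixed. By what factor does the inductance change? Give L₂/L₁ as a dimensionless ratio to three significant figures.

L₂/L₁ = 0.375

For a toroid, L ∝ μᵣN²A/R.
L₂/L₁ = (1.5) × (0.25) = 0.375.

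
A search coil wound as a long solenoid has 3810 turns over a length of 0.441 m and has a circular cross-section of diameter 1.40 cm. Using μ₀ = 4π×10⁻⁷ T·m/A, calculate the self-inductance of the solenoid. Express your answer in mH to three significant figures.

L ≈ 6.37 mH

A = π(d/2)² = π(7.000×10^-3 m)² = 1.539×10^-4 m².
For a long solenoid, L = μ₀N²A/ℓ.
L = (4π×10⁻⁷)(3810)²(1.539×10^-4)/(0.441 m) = 6.367×10^-3 H.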